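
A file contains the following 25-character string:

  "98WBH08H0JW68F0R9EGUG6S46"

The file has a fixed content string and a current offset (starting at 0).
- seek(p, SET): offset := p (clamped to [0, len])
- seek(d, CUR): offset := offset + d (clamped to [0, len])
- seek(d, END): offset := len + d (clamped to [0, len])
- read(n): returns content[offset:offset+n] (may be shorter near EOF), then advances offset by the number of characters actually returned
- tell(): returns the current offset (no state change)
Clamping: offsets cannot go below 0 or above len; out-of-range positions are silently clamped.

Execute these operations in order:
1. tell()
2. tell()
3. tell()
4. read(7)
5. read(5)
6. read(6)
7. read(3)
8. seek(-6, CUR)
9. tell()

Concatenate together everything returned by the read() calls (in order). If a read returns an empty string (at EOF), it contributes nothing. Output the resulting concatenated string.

After 1 (tell()): offset=0
After 2 (tell()): offset=0
After 3 (tell()): offset=0
After 4 (read(7)): returned '98WBH08', offset=7
After 5 (read(5)): returned 'H0JW6', offset=12
After 6 (read(6)): returned '8F0R9E', offset=18
After 7 (read(3)): returned 'GUG', offset=21
After 8 (seek(-6, CUR)): offset=15
After 9 (tell()): offset=15

Answer: 98WBH08H0JW68F0R9EGUG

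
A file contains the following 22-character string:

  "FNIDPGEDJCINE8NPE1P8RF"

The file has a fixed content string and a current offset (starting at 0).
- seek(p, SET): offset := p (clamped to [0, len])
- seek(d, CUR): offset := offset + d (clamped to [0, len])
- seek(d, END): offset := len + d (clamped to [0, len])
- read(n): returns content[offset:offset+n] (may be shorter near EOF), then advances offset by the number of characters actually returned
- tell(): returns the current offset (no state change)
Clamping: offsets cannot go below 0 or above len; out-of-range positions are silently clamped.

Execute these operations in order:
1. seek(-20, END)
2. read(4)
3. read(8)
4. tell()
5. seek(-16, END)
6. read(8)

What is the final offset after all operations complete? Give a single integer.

After 1 (seek(-20, END)): offset=2
After 2 (read(4)): returned 'IDPG', offset=6
After 3 (read(8)): returned 'EDJCINE8', offset=14
After 4 (tell()): offset=14
After 5 (seek(-16, END)): offset=6
After 6 (read(8)): returned 'EDJCINE8', offset=14

Answer: 14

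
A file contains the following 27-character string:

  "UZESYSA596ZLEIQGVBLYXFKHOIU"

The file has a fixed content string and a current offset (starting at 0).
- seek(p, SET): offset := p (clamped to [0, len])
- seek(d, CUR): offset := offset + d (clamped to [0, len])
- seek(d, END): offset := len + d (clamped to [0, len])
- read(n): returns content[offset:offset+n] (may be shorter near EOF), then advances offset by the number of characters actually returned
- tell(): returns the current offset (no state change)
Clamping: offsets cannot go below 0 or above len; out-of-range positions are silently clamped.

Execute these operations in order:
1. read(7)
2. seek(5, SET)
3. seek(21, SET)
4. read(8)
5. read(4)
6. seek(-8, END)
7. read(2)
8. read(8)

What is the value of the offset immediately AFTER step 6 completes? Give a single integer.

After 1 (read(7)): returned 'UZESYSA', offset=7
After 2 (seek(5, SET)): offset=5
After 3 (seek(21, SET)): offset=21
After 4 (read(8)): returned 'FKHOIU', offset=27
After 5 (read(4)): returned '', offset=27
After 6 (seek(-8, END)): offset=19

Answer: 19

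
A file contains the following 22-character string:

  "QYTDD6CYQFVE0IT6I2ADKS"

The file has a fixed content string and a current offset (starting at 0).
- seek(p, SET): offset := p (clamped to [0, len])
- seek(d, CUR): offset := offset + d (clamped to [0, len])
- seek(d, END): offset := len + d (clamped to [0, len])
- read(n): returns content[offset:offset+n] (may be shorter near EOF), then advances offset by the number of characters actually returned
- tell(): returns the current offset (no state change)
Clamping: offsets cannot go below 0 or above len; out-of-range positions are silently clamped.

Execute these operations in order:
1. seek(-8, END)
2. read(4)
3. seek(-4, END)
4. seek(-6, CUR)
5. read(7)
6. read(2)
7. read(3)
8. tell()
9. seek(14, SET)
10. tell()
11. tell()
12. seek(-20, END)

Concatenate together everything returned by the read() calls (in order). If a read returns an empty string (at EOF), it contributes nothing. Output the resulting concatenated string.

After 1 (seek(-8, END)): offset=14
After 2 (read(4)): returned 'T6I2', offset=18
After 3 (seek(-4, END)): offset=18
After 4 (seek(-6, CUR)): offset=12
After 5 (read(7)): returned '0IT6I2A', offset=19
After 6 (read(2)): returned 'DK', offset=21
After 7 (read(3)): returned 'S', offset=22
After 8 (tell()): offset=22
After 9 (seek(14, SET)): offset=14
After 10 (tell()): offset=14
After 11 (tell()): offset=14
After 12 (seek(-20, END)): offset=2

Answer: T6I20IT6I2ADKS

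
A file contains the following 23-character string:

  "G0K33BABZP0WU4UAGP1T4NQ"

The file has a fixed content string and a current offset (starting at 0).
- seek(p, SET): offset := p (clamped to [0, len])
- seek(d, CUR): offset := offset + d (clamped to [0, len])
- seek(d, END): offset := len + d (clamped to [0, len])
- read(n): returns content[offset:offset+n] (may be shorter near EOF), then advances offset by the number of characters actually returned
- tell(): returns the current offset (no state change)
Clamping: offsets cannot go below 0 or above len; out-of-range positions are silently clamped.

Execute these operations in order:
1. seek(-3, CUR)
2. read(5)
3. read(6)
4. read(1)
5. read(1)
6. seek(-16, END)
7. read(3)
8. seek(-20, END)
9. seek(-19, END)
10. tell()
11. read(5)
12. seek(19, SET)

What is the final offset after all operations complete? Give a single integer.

After 1 (seek(-3, CUR)): offset=0
After 2 (read(5)): returned 'G0K33', offset=5
After 3 (read(6)): returned 'BABZP0', offset=11
After 4 (read(1)): returned 'W', offset=12
After 5 (read(1)): returned 'U', offset=13
After 6 (seek(-16, END)): offset=7
After 7 (read(3)): returned 'BZP', offset=10
After 8 (seek(-20, END)): offset=3
After 9 (seek(-19, END)): offset=4
After 10 (tell()): offset=4
After 11 (read(5)): returned '3BABZ', offset=9
After 12 (seek(19, SET)): offset=19

Answer: 19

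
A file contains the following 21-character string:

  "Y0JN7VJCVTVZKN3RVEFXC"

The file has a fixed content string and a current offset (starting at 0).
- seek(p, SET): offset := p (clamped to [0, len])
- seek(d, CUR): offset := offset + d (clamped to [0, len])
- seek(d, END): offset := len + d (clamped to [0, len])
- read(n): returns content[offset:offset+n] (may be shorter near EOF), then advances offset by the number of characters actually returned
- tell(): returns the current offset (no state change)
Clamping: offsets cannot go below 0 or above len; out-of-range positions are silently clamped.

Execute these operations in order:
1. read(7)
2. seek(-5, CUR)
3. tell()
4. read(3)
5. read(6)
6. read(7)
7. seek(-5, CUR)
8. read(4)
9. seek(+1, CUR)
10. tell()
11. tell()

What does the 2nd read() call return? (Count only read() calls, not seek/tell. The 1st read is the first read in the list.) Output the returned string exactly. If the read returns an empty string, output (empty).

Answer: JN7

Derivation:
After 1 (read(7)): returned 'Y0JN7VJ', offset=7
After 2 (seek(-5, CUR)): offset=2
After 3 (tell()): offset=2
After 4 (read(3)): returned 'JN7', offset=5
After 5 (read(6)): returned 'VJCVTV', offset=11
After 6 (read(7)): returned 'ZKN3RVE', offset=18
After 7 (seek(-5, CUR)): offset=13
After 8 (read(4)): returned 'N3RV', offset=17
After 9 (seek(+1, CUR)): offset=18
After 10 (tell()): offset=18
After 11 (tell()): offset=18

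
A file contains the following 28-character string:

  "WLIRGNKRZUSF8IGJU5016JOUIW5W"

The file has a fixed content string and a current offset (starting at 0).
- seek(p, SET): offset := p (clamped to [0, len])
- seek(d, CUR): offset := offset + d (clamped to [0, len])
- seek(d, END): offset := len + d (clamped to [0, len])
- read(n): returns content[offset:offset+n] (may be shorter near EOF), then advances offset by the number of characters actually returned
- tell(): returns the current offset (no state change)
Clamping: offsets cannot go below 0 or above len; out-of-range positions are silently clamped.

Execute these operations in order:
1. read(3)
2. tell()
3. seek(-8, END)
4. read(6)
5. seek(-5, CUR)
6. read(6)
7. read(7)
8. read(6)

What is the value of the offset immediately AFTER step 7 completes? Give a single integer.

Answer: 28

Derivation:
After 1 (read(3)): returned 'WLI', offset=3
After 2 (tell()): offset=3
After 3 (seek(-8, END)): offset=20
After 4 (read(6)): returned '6JOUIW', offset=26
After 5 (seek(-5, CUR)): offset=21
After 6 (read(6)): returned 'JOUIW5', offset=27
After 7 (read(7)): returned 'W', offset=28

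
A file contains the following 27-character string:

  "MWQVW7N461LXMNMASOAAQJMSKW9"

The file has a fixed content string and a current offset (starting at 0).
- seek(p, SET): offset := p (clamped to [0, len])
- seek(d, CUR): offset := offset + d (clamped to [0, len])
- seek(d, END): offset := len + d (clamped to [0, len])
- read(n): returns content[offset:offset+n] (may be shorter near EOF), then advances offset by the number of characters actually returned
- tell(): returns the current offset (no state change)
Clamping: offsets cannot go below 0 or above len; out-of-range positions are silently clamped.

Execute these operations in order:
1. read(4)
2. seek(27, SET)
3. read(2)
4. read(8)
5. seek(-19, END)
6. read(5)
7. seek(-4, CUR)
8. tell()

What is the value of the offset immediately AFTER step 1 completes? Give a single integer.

Answer: 4

Derivation:
After 1 (read(4)): returned 'MWQV', offset=4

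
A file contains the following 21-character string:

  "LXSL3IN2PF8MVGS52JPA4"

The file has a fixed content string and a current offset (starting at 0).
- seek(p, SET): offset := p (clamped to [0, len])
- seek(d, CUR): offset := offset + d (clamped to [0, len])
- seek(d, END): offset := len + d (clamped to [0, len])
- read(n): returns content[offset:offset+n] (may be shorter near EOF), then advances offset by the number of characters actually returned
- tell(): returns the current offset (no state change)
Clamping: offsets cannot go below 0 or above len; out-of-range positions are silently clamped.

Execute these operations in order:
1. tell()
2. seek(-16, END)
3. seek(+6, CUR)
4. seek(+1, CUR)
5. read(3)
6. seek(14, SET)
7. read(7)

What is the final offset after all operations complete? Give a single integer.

Answer: 21

Derivation:
After 1 (tell()): offset=0
After 2 (seek(-16, END)): offset=5
After 3 (seek(+6, CUR)): offset=11
After 4 (seek(+1, CUR)): offset=12
After 5 (read(3)): returned 'VGS', offset=15
After 6 (seek(14, SET)): offset=14
After 7 (read(7)): returned 'S52JPA4', offset=21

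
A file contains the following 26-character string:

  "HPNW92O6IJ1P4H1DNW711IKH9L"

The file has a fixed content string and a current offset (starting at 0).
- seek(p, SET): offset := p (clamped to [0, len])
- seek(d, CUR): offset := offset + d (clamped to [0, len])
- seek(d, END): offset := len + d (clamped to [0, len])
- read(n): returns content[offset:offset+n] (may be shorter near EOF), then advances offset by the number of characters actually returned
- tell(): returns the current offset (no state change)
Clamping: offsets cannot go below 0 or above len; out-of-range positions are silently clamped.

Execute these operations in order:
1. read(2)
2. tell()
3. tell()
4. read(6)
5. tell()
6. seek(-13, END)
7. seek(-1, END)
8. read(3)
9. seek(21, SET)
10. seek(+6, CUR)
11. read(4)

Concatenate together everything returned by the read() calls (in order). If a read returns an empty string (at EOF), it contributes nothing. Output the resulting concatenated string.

After 1 (read(2)): returned 'HP', offset=2
After 2 (tell()): offset=2
After 3 (tell()): offset=2
After 4 (read(6)): returned 'NW92O6', offset=8
After 5 (tell()): offset=8
After 6 (seek(-13, END)): offset=13
After 7 (seek(-1, END)): offset=25
After 8 (read(3)): returned 'L', offset=26
After 9 (seek(21, SET)): offset=21
After 10 (seek(+6, CUR)): offset=26
After 11 (read(4)): returned '', offset=26

Answer: HPNW92O6L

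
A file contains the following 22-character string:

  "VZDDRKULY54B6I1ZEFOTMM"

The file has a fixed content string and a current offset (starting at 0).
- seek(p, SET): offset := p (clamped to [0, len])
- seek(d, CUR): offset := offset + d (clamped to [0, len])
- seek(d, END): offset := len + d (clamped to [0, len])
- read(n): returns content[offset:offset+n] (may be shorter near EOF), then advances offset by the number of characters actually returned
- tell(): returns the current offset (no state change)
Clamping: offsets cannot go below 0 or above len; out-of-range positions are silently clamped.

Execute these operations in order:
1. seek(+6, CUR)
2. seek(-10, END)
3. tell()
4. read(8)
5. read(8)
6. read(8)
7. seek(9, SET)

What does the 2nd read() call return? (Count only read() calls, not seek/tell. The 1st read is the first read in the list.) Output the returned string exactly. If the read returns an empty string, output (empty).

Answer: MM

Derivation:
After 1 (seek(+6, CUR)): offset=6
After 2 (seek(-10, END)): offset=12
After 3 (tell()): offset=12
After 4 (read(8)): returned '6I1ZEFOT', offset=20
After 5 (read(8)): returned 'MM', offset=22
After 6 (read(8)): returned '', offset=22
After 7 (seek(9, SET)): offset=9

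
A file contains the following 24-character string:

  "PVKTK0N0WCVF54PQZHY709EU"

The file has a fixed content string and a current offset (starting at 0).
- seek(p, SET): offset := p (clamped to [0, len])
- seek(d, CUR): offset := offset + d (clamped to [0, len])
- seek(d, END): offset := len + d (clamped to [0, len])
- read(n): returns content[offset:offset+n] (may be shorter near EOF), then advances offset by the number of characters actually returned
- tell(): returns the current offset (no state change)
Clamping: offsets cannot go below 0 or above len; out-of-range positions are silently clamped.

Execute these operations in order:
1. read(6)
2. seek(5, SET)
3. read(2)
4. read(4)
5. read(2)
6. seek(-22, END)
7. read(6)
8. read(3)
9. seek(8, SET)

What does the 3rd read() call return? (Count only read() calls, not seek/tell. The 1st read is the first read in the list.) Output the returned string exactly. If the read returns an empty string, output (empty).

Answer: 0WCV

Derivation:
After 1 (read(6)): returned 'PVKTK0', offset=6
After 2 (seek(5, SET)): offset=5
After 3 (read(2)): returned '0N', offset=7
After 4 (read(4)): returned '0WCV', offset=11
After 5 (read(2)): returned 'F5', offset=13
After 6 (seek(-22, END)): offset=2
After 7 (read(6)): returned 'KTK0N0', offset=8
After 8 (read(3)): returned 'WCV', offset=11
After 9 (seek(8, SET)): offset=8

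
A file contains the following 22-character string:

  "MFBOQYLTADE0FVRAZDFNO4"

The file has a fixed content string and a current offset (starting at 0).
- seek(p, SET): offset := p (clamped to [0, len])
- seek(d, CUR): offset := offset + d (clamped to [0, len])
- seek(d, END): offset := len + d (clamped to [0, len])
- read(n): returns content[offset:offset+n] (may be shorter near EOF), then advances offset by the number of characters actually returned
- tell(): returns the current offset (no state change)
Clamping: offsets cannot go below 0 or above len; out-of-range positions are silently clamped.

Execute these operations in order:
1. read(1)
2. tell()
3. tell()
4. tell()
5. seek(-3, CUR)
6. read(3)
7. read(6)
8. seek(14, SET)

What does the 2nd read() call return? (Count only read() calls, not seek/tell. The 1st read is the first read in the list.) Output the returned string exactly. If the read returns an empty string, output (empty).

After 1 (read(1)): returned 'M', offset=1
After 2 (tell()): offset=1
After 3 (tell()): offset=1
After 4 (tell()): offset=1
After 5 (seek(-3, CUR)): offset=0
After 6 (read(3)): returned 'MFB', offset=3
After 7 (read(6)): returned 'OQYLTA', offset=9
After 8 (seek(14, SET)): offset=14

Answer: MFB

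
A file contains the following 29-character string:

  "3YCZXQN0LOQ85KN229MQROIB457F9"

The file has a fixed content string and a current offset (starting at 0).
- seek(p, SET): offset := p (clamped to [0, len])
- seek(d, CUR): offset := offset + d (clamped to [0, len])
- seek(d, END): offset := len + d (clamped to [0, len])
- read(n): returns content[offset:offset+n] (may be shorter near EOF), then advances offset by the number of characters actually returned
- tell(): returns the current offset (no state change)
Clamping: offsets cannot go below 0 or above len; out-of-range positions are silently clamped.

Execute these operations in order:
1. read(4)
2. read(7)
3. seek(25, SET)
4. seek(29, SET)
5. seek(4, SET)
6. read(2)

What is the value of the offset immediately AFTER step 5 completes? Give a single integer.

Answer: 4

Derivation:
After 1 (read(4)): returned '3YCZ', offset=4
After 2 (read(7)): returned 'XQN0LOQ', offset=11
After 3 (seek(25, SET)): offset=25
After 4 (seek(29, SET)): offset=29
After 5 (seek(4, SET)): offset=4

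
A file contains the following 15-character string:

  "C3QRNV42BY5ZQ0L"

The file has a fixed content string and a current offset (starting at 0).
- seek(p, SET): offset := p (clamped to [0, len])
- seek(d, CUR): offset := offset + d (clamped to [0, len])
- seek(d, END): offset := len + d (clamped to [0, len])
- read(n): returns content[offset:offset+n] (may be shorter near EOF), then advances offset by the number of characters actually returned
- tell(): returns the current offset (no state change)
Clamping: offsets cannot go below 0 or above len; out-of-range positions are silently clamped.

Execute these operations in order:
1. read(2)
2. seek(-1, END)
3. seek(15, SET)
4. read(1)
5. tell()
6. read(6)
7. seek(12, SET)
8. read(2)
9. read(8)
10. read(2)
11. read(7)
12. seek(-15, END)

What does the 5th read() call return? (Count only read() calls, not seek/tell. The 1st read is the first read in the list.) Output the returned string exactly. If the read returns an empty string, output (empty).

Answer: L

Derivation:
After 1 (read(2)): returned 'C3', offset=2
After 2 (seek(-1, END)): offset=14
After 3 (seek(15, SET)): offset=15
After 4 (read(1)): returned '', offset=15
After 5 (tell()): offset=15
After 6 (read(6)): returned '', offset=15
After 7 (seek(12, SET)): offset=12
After 8 (read(2)): returned 'Q0', offset=14
After 9 (read(8)): returned 'L', offset=15
After 10 (read(2)): returned '', offset=15
After 11 (read(7)): returned '', offset=15
After 12 (seek(-15, END)): offset=0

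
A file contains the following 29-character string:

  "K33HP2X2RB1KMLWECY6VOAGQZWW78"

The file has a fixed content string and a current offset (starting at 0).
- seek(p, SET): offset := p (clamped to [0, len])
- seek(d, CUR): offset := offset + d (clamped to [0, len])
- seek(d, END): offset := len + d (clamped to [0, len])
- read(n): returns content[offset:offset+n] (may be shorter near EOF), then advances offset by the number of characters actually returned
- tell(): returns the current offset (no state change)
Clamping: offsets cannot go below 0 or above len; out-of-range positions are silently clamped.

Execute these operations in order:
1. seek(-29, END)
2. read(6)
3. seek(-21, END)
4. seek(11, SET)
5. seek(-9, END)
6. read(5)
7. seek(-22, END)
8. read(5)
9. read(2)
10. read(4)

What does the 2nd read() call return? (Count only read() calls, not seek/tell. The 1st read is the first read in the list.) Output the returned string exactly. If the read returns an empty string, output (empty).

After 1 (seek(-29, END)): offset=0
After 2 (read(6)): returned 'K33HP2', offset=6
After 3 (seek(-21, END)): offset=8
After 4 (seek(11, SET)): offset=11
After 5 (seek(-9, END)): offset=20
After 6 (read(5)): returned 'OAGQZ', offset=25
After 7 (seek(-22, END)): offset=7
After 8 (read(5)): returned '2RB1K', offset=12
After 9 (read(2)): returned 'ML', offset=14
After 10 (read(4)): returned 'WECY', offset=18

Answer: OAGQZ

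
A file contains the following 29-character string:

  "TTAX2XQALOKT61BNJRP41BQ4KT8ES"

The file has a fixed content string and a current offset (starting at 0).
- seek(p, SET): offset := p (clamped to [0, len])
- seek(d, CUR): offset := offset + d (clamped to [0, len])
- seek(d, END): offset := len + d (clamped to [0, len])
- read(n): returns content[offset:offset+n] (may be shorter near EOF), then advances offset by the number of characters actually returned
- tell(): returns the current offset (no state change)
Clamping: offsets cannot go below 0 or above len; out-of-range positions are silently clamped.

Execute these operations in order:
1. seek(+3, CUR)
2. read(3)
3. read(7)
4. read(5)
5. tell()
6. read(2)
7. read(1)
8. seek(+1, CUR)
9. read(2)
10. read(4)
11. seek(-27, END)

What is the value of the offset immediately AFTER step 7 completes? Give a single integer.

Answer: 21

Derivation:
After 1 (seek(+3, CUR)): offset=3
After 2 (read(3)): returned 'X2X', offset=6
After 3 (read(7)): returned 'QALOKT6', offset=13
After 4 (read(5)): returned '1BNJR', offset=18
After 5 (tell()): offset=18
After 6 (read(2)): returned 'P4', offset=20
After 7 (read(1)): returned '1', offset=21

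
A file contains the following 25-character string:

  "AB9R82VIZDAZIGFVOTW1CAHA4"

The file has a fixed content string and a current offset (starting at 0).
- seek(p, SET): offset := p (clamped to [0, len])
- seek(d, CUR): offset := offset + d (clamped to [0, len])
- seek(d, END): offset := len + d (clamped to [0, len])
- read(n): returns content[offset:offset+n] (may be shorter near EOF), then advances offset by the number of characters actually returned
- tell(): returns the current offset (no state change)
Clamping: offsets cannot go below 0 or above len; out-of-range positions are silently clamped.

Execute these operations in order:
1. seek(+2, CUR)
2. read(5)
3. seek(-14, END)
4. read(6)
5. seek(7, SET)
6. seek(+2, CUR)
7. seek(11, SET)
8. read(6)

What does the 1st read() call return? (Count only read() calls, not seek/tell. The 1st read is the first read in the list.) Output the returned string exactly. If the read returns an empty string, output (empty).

Answer: 9R82V

Derivation:
After 1 (seek(+2, CUR)): offset=2
After 2 (read(5)): returned '9R82V', offset=7
After 3 (seek(-14, END)): offset=11
After 4 (read(6)): returned 'ZIGFVO', offset=17
After 5 (seek(7, SET)): offset=7
After 6 (seek(+2, CUR)): offset=9
After 7 (seek(11, SET)): offset=11
After 8 (read(6)): returned 'ZIGFVO', offset=17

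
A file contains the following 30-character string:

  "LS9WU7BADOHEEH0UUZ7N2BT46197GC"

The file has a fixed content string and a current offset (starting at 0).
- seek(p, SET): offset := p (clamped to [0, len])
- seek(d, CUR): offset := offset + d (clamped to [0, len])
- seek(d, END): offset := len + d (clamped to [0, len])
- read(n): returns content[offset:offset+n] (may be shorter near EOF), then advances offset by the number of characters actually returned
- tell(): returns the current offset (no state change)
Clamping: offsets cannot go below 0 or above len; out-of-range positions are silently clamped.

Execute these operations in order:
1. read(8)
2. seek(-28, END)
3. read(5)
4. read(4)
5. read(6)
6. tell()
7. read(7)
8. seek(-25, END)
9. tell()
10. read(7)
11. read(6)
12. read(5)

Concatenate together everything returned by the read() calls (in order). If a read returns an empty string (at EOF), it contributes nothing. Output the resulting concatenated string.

Answer: LS9WU7BA9WU7BADOHEEH0UUZ7N2BT47BADOHEEH0UUZ7N2BT

Derivation:
After 1 (read(8)): returned 'LS9WU7BA', offset=8
After 2 (seek(-28, END)): offset=2
After 3 (read(5)): returned '9WU7B', offset=7
After 4 (read(4)): returned 'ADOH', offset=11
After 5 (read(6)): returned 'EEH0UU', offset=17
After 6 (tell()): offset=17
After 7 (read(7)): returned 'Z7N2BT4', offset=24
After 8 (seek(-25, END)): offset=5
After 9 (tell()): offset=5
After 10 (read(7)): returned '7BADOHE', offset=12
After 11 (read(6)): returned 'EH0UUZ', offset=18
After 12 (read(5)): returned '7N2BT', offset=23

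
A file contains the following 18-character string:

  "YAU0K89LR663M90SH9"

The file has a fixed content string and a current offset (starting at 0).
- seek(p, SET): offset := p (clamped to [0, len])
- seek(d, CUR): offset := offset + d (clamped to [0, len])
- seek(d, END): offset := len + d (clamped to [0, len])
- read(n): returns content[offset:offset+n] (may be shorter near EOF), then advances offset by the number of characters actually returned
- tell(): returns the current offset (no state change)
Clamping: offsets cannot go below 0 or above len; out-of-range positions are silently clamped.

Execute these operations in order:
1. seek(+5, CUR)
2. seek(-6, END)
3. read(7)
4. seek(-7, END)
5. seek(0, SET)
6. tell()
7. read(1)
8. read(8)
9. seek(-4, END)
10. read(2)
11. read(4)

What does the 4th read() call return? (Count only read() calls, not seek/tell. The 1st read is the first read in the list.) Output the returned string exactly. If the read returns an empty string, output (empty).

Answer: 0S

Derivation:
After 1 (seek(+5, CUR)): offset=5
After 2 (seek(-6, END)): offset=12
After 3 (read(7)): returned 'M90SH9', offset=18
After 4 (seek(-7, END)): offset=11
After 5 (seek(0, SET)): offset=0
After 6 (tell()): offset=0
After 7 (read(1)): returned 'Y', offset=1
After 8 (read(8)): returned 'AU0K89LR', offset=9
After 9 (seek(-4, END)): offset=14
After 10 (read(2)): returned '0S', offset=16
After 11 (read(4)): returned 'H9', offset=18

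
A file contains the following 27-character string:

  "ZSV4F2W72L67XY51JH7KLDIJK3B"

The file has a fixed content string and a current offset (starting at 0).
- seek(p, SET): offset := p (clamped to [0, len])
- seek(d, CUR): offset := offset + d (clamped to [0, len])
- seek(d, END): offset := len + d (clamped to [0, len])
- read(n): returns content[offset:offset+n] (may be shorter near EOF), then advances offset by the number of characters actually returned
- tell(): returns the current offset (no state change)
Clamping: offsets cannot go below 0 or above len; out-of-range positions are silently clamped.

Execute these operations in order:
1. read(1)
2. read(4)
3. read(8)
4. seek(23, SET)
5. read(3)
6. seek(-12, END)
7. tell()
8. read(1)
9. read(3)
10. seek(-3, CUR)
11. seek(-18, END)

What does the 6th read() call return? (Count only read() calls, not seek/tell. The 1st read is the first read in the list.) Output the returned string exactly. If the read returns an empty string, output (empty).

After 1 (read(1)): returned 'Z', offset=1
After 2 (read(4)): returned 'SV4F', offset=5
After 3 (read(8)): returned '2W72L67X', offset=13
After 4 (seek(23, SET)): offset=23
After 5 (read(3)): returned 'JK3', offset=26
After 6 (seek(-12, END)): offset=15
After 7 (tell()): offset=15
After 8 (read(1)): returned '1', offset=16
After 9 (read(3)): returned 'JH7', offset=19
After 10 (seek(-3, CUR)): offset=16
After 11 (seek(-18, END)): offset=9

Answer: JH7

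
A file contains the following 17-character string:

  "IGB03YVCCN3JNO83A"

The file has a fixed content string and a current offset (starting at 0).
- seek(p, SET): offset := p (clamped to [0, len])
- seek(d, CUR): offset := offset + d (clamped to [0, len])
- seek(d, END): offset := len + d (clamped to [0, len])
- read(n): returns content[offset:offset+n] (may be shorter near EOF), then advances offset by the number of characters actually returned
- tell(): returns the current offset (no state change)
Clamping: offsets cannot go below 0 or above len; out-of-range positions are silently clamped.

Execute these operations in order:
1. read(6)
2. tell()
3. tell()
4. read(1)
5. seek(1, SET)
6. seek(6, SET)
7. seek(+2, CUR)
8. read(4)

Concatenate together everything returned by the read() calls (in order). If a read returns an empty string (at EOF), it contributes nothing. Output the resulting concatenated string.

Answer: IGB03YVCN3J

Derivation:
After 1 (read(6)): returned 'IGB03Y', offset=6
After 2 (tell()): offset=6
After 3 (tell()): offset=6
After 4 (read(1)): returned 'V', offset=7
After 5 (seek(1, SET)): offset=1
After 6 (seek(6, SET)): offset=6
After 7 (seek(+2, CUR)): offset=8
After 8 (read(4)): returned 'CN3J', offset=12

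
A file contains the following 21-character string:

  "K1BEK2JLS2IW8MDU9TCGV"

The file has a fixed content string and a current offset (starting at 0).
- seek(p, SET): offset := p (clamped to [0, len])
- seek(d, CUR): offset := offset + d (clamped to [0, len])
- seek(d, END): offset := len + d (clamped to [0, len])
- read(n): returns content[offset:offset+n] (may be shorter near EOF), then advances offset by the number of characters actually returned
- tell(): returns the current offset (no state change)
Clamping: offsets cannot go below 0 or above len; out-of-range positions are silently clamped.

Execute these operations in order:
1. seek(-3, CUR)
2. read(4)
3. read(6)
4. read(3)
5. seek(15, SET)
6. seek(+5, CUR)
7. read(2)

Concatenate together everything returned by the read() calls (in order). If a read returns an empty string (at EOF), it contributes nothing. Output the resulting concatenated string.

Answer: K1BEK2JLS2IW8V

Derivation:
After 1 (seek(-3, CUR)): offset=0
After 2 (read(4)): returned 'K1BE', offset=4
After 3 (read(6)): returned 'K2JLS2', offset=10
After 4 (read(3)): returned 'IW8', offset=13
After 5 (seek(15, SET)): offset=15
After 6 (seek(+5, CUR)): offset=20
After 7 (read(2)): returned 'V', offset=21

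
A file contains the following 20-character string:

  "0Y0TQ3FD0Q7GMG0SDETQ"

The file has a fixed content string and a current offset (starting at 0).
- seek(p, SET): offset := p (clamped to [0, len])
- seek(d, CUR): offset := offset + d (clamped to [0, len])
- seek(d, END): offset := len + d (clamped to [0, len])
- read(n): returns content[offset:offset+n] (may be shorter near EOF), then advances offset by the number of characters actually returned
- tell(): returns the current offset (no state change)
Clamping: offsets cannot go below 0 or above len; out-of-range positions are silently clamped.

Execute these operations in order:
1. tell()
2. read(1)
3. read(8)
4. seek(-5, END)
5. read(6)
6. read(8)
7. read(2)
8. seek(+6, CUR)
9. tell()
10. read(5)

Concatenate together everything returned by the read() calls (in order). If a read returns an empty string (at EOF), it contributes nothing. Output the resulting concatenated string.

After 1 (tell()): offset=0
After 2 (read(1)): returned '0', offset=1
After 3 (read(8)): returned 'Y0TQ3FD0', offset=9
After 4 (seek(-5, END)): offset=15
After 5 (read(6)): returned 'SDETQ', offset=20
After 6 (read(8)): returned '', offset=20
After 7 (read(2)): returned '', offset=20
After 8 (seek(+6, CUR)): offset=20
After 9 (tell()): offset=20
After 10 (read(5)): returned '', offset=20

Answer: 0Y0TQ3FD0SDETQ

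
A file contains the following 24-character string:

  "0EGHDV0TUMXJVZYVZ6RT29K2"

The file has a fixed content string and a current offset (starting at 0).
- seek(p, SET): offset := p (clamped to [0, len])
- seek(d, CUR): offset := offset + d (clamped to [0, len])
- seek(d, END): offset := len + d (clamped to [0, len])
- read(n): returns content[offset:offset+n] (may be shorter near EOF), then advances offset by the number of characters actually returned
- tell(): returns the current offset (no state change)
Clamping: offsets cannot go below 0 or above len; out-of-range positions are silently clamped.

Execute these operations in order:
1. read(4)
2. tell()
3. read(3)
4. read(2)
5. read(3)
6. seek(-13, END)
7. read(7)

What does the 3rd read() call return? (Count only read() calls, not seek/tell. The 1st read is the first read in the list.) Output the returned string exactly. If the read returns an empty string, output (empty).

Answer: TU

Derivation:
After 1 (read(4)): returned '0EGH', offset=4
After 2 (tell()): offset=4
After 3 (read(3)): returned 'DV0', offset=7
After 4 (read(2)): returned 'TU', offset=9
After 5 (read(3)): returned 'MXJ', offset=12
After 6 (seek(-13, END)): offset=11
After 7 (read(7)): returned 'JVZYVZ6', offset=18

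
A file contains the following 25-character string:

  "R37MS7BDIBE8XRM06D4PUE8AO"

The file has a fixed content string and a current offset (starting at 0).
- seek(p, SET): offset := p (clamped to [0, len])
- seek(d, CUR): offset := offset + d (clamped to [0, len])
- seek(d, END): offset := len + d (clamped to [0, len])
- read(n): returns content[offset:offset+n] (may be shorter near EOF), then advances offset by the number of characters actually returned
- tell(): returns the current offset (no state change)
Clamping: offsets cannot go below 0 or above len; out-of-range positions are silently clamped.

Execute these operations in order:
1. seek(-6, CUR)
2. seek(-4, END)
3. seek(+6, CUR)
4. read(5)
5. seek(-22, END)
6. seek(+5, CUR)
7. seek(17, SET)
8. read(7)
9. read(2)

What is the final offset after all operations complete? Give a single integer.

After 1 (seek(-6, CUR)): offset=0
After 2 (seek(-4, END)): offset=21
After 3 (seek(+6, CUR)): offset=25
After 4 (read(5)): returned '', offset=25
After 5 (seek(-22, END)): offset=3
After 6 (seek(+5, CUR)): offset=8
After 7 (seek(17, SET)): offset=17
After 8 (read(7)): returned 'D4PUE8A', offset=24
After 9 (read(2)): returned 'O', offset=25

Answer: 25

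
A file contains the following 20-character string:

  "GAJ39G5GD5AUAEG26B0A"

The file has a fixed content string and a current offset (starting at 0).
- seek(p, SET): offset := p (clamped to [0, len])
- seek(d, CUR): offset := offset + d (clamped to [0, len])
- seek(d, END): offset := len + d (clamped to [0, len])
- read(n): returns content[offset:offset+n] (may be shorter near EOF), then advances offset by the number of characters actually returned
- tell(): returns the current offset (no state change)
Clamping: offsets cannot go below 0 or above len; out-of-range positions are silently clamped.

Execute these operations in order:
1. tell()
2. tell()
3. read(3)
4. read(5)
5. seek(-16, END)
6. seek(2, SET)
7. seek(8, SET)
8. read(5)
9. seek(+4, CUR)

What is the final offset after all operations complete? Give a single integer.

After 1 (tell()): offset=0
After 2 (tell()): offset=0
After 3 (read(3)): returned 'GAJ', offset=3
After 4 (read(5)): returned '39G5G', offset=8
After 5 (seek(-16, END)): offset=4
After 6 (seek(2, SET)): offset=2
After 7 (seek(8, SET)): offset=8
After 8 (read(5)): returned 'D5AUA', offset=13
After 9 (seek(+4, CUR)): offset=17

Answer: 17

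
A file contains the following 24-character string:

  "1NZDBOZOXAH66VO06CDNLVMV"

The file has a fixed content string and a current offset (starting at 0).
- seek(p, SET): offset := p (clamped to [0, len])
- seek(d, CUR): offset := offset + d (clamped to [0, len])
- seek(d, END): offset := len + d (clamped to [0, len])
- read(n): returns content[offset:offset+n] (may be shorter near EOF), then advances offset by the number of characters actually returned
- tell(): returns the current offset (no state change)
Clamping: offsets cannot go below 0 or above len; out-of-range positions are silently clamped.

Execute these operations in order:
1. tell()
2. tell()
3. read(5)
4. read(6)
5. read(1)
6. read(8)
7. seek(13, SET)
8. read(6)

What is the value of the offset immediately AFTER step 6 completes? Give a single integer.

Answer: 20

Derivation:
After 1 (tell()): offset=0
After 2 (tell()): offset=0
After 3 (read(5)): returned '1NZDB', offset=5
After 4 (read(6)): returned 'OZOXAH', offset=11
After 5 (read(1)): returned '6', offset=12
After 6 (read(8)): returned '6VO06CDN', offset=20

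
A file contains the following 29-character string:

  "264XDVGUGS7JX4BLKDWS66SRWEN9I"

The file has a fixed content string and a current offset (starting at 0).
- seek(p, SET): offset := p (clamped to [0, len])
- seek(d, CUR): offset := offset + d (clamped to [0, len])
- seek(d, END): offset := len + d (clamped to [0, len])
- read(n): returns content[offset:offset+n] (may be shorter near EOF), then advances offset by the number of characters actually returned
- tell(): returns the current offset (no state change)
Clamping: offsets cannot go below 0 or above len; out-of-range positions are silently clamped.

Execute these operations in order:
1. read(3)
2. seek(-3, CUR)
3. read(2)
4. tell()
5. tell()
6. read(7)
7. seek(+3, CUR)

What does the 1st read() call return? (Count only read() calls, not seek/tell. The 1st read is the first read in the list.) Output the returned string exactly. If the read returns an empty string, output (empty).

After 1 (read(3)): returned '264', offset=3
After 2 (seek(-3, CUR)): offset=0
After 3 (read(2)): returned '26', offset=2
After 4 (tell()): offset=2
After 5 (tell()): offset=2
After 6 (read(7)): returned '4XDVGUG', offset=9
After 7 (seek(+3, CUR)): offset=12

Answer: 264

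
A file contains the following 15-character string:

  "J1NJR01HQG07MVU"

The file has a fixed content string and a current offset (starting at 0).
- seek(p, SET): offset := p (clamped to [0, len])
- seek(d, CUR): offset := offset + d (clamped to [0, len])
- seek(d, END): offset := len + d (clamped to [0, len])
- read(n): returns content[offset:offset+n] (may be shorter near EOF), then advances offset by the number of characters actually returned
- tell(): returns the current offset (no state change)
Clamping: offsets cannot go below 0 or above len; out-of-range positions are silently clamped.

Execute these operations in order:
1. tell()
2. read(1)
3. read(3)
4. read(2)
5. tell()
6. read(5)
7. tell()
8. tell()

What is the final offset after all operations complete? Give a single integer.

Answer: 11

Derivation:
After 1 (tell()): offset=0
After 2 (read(1)): returned 'J', offset=1
After 3 (read(3)): returned '1NJ', offset=4
After 4 (read(2)): returned 'R0', offset=6
After 5 (tell()): offset=6
After 6 (read(5)): returned '1HQG0', offset=11
After 7 (tell()): offset=11
After 8 (tell()): offset=11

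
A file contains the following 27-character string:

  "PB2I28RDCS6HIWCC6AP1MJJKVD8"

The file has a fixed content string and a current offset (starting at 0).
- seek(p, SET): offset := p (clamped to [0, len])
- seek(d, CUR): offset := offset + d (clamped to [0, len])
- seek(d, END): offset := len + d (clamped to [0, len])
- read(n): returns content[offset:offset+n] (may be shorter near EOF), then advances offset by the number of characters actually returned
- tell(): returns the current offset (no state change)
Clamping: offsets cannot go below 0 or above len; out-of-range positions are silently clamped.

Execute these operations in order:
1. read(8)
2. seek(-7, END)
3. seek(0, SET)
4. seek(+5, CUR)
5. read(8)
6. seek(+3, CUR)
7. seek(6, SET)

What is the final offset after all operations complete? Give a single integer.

After 1 (read(8)): returned 'PB2I28RD', offset=8
After 2 (seek(-7, END)): offset=20
After 3 (seek(0, SET)): offset=0
After 4 (seek(+5, CUR)): offset=5
After 5 (read(8)): returned '8RDCS6HI', offset=13
After 6 (seek(+3, CUR)): offset=16
After 7 (seek(6, SET)): offset=6

Answer: 6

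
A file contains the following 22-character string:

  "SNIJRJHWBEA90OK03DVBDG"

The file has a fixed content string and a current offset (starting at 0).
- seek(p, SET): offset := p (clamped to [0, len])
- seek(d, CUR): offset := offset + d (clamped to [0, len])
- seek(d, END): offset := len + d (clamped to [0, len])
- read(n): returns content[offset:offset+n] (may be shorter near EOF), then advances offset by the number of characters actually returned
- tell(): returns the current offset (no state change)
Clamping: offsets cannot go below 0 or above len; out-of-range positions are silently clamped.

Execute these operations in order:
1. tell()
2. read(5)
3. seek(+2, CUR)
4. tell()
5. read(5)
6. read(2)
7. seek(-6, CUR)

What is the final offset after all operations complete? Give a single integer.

After 1 (tell()): offset=0
After 2 (read(5)): returned 'SNIJR', offset=5
After 3 (seek(+2, CUR)): offset=7
After 4 (tell()): offset=7
After 5 (read(5)): returned 'WBEA9', offset=12
After 6 (read(2)): returned '0O', offset=14
After 7 (seek(-6, CUR)): offset=8

Answer: 8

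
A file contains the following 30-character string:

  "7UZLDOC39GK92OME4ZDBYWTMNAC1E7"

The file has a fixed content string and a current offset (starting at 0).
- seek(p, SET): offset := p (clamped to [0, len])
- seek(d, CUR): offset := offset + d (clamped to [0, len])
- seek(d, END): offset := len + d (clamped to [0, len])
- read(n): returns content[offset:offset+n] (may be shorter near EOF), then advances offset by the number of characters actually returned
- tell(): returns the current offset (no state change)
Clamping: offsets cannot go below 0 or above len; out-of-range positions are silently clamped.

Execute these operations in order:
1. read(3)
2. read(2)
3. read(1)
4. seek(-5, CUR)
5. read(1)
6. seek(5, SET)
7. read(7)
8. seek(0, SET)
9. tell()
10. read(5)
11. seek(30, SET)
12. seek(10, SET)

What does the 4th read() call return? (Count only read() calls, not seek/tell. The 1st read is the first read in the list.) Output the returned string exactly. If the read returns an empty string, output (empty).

After 1 (read(3)): returned '7UZ', offset=3
After 2 (read(2)): returned 'LD', offset=5
After 3 (read(1)): returned 'O', offset=6
After 4 (seek(-5, CUR)): offset=1
After 5 (read(1)): returned 'U', offset=2
After 6 (seek(5, SET)): offset=5
After 7 (read(7)): returned 'OC39GK9', offset=12
After 8 (seek(0, SET)): offset=0
After 9 (tell()): offset=0
After 10 (read(5)): returned '7UZLD', offset=5
After 11 (seek(30, SET)): offset=30
After 12 (seek(10, SET)): offset=10

Answer: U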